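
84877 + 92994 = 177871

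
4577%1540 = 1497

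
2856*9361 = 26735016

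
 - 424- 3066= - 3490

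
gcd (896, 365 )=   1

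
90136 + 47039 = 137175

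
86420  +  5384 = 91804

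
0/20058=0  =  0.00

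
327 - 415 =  - 88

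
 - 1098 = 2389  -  3487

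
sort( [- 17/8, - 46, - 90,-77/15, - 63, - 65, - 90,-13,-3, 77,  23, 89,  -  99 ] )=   [ - 99,- 90, - 90, - 65 , - 63, - 46, - 13,-77/15,  -  3, - 17/8, 23, 77, 89] 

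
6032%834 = 194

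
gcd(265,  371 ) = 53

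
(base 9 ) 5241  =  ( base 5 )110334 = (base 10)3844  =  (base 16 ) F04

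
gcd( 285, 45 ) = 15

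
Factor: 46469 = 31^1*1499^1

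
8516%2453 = 1157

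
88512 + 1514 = 90026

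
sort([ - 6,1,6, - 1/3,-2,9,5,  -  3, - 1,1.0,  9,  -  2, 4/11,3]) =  [ - 6, - 3,  -  2, - 2,-1 ,  -  1/3, 4/11, 1, 1.0,3, 5, 6,9,9]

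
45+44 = 89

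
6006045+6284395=12290440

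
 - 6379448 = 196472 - 6575920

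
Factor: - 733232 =-2^4 * 45827^1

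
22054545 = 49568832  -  27514287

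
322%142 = 38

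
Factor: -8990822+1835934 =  - 7154888 = -2^3*13^1*89^1*773^1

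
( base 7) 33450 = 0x210f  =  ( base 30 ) 9c3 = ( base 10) 8463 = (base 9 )12543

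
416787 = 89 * 4683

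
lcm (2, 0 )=0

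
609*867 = 528003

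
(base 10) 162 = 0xa2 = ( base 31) 57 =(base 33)4u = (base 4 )2202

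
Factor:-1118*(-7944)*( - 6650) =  -59061256800 = - 2^5*3^1  *  5^2* 7^1*13^1*19^1*43^1*331^1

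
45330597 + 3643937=48974534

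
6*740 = 4440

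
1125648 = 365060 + 760588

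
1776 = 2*888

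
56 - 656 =-600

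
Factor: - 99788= - 2^2*13^1*19^1*101^1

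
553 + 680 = 1233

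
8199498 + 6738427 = 14937925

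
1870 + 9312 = 11182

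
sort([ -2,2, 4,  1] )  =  [ -2,1, 2, 4]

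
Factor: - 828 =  - 2^2*3^2*23^1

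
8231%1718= 1359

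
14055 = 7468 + 6587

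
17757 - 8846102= - 8828345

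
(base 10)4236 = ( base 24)78c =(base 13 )1C0B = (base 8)10214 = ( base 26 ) 66O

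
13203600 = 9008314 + 4195286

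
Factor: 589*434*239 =61094614 = 2^1*7^1*19^1*31^2*239^1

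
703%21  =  10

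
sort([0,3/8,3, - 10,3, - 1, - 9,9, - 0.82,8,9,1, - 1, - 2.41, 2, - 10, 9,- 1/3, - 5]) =[-10, - 10, - 9,-5, - 2.41, - 1, - 1, - 0.82, - 1/3,0, 3/8,1,2 , 3,3,8,9,9,9]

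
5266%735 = 121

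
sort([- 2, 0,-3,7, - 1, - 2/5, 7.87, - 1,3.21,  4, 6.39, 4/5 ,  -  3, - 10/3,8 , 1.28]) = [- 10/3, - 3,-3, -2, - 1, - 1,  -  2/5 , 0,4/5, 1.28, 3.21, 4,6.39, 7, 7.87, 8]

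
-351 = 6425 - 6776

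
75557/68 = 1111 + 9/68 = 1111.13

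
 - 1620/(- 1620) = 1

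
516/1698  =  86/283 = 0.30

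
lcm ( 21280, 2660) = 21280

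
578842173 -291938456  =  286903717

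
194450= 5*38890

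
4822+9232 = 14054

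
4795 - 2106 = 2689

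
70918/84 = 844  +  11/42 = 844.26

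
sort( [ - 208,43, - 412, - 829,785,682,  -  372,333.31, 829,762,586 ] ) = [  -  829,-412 ,-372,  -  208,43, 333.31, 586,682,762, 785,829] 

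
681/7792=681/7792 = 0.09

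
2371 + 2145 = 4516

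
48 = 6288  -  6240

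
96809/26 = 96809/26 = 3723.42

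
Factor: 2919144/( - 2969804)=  - 729786/742451 = -  2^1*3^1 *101^(- 1)*7351^(-1 )*121631^1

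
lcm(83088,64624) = 581616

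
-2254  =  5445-7699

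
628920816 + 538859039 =1167779855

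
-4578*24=-109872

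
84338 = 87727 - 3389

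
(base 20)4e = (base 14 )6a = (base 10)94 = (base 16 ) 5e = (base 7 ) 163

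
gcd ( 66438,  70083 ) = 9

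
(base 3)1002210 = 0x324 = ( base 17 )2D5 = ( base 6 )3420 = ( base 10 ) 804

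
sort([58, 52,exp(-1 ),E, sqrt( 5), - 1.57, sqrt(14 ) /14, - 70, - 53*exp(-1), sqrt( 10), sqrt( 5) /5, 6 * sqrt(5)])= [-70,  -  53*exp( - 1 ), - 1.57, sqrt ( 14)/14, exp( - 1), sqrt( 5 ) /5, sqrt( 5 ), E, sqrt( 10), 6*sqrt( 5) , 52, 58]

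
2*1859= 3718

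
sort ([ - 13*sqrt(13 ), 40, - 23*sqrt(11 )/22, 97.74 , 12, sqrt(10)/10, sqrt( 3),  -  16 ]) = [ - 13*sqrt(13),-16,  -  23* sqrt( 11 )/22, sqrt( 10)/10,sqrt (3 ),12,40,97.74] 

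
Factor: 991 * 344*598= 2^4*13^1*23^1*43^1*991^1 = 203860592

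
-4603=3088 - 7691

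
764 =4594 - 3830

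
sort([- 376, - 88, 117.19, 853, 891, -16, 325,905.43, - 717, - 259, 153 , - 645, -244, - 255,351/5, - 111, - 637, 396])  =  [ - 717, - 645,-637, - 376,  -  259, - 255, - 244,  -  111, - 88, - 16,351/5, 117.19, 153,  325,396,853,891,  905.43]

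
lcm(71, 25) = 1775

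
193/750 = 193/750 = 0.26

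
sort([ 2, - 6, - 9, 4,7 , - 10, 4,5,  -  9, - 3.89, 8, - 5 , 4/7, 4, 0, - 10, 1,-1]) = [ - 10, - 10, - 9, - 9, - 6, - 5 ,-3.89,  -  1, 0,  4/7 , 1, 2, 4, 4 , 4,  5,7, 8 ] 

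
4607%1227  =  926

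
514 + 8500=9014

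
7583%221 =69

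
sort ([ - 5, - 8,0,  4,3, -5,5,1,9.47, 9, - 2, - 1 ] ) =[ - 8 , - 5, - 5, - 2, - 1,0, 1, 3, 4,5,9,9.47] 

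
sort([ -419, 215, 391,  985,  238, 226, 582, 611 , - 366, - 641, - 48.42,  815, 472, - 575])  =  [  -  641, - 575, - 419, - 366 ,  -  48.42, 215,226, 238, 391 , 472, 582, 611,815,985 ]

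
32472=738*44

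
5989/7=855+4/7 = 855.57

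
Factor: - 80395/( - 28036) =2^( - 2)*5^1*7^1 *43^ (-1) * 163^( - 1)*2297^1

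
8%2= 0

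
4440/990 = 148/33 = 4.48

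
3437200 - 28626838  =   - 25189638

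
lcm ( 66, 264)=264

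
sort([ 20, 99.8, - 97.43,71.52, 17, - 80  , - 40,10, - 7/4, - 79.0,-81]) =[ - 97.43, - 81, - 80, - 79.0, - 40 , - 7/4,10 , 17,20 , 71.52, 99.8 ]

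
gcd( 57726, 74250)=54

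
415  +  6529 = 6944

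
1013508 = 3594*282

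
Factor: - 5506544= - 2^4 *197^1*1747^1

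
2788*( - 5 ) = - 13940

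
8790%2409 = 1563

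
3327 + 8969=12296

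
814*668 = 543752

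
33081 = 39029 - 5948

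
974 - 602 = 372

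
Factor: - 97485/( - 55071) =32495/18357= 3^(  -  1 )*5^1*29^( - 1)*67^1*97^1*211^( - 1)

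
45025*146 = 6573650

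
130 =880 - 750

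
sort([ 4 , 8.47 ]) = [4,8.47]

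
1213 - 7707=- 6494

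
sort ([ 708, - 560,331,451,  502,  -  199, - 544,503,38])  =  [ - 560, - 544, - 199, 38, 331,451, 502, 503,708]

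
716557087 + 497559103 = 1214116190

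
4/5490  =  2/2745 = 0.00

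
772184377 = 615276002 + 156908375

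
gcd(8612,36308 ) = 4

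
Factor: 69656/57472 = 2^ ( - 4)*449^( - 1)*8707^1 =8707/7184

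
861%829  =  32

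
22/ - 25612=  - 1 + 12795/12806= - 0.00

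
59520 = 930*64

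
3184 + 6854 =10038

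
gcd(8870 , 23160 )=10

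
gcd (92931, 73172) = 1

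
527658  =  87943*6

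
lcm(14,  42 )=42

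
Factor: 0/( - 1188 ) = 0 = 0^1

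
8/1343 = 8/1343 = 0.01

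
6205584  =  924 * 6716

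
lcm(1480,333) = 13320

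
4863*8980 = 43669740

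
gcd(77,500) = 1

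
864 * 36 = 31104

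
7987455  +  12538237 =20525692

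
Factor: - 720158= -2^1*397^1*907^1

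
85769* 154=13208426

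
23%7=2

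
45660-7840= 37820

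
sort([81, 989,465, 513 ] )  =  [81,465,  513,989]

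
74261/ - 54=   -  1376 + 43/54=- 1375.20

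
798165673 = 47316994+750848679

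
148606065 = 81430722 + 67175343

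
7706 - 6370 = 1336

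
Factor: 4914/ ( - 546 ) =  - 3^2 = - 9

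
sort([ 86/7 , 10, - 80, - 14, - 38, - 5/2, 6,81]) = [ - 80, - 38, - 14, - 5/2,6,10,86/7,81]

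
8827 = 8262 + 565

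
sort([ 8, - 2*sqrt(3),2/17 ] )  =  [-2*sqrt(3 ), 2/17,8] 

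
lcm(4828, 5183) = 352444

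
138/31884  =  23/5314 = 0.00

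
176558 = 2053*86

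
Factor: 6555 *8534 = 55940370  =  2^1*3^1 * 5^1*17^1*19^1*23^1*251^1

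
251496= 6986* 36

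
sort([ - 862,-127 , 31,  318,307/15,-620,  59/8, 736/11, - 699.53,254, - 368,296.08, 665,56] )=[ - 862,-699.53 ,-620,-368, - 127, 59/8,307/15 , 31, 56, 736/11,254, 296.08,  318 , 665 ] 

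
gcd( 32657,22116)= 1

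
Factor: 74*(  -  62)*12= - 55056=- 2^4*3^1*31^1*37^1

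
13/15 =13/15  =  0.87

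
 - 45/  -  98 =45/98 = 0.46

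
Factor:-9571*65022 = -622325562 = - 2^1*3^1* 17^1* 563^1*10837^1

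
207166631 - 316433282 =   -  109266651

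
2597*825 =2142525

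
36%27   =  9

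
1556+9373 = 10929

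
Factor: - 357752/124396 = -394/137 = - 2^1 * 137^( - 1)*197^1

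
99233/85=1167 + 38/85 = 1167.45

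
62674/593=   105 + 409/593 = 105.69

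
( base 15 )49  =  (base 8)105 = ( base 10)69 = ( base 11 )63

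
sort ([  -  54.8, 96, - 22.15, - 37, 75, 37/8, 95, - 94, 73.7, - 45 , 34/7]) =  [ - 94, -54.8 ,-45, - 37 , - 22.15, 37/8, 34/7, 73.7 , 75,95,96]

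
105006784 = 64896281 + 40110503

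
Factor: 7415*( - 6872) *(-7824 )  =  398678805120 = 2^7*3^1*5^1*163^1*859^1 * 1483^1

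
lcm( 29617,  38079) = 266553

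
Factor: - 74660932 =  - 2^2*839^1 * 22247^1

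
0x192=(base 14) 20a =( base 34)bs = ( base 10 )402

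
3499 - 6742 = - 3243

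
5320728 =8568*621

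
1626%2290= 1626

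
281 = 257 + 24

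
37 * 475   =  17575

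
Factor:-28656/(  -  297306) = 8/83= 2^3*83^( - 1)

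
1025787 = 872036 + 153751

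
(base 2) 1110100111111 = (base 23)e3c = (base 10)7487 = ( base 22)fa7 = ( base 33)6ST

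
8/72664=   1/9083 =0.00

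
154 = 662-508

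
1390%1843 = 1390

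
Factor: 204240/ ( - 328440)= - 2^1*7^ ( - 1)*17^( - 1)*37^1 = - 74/119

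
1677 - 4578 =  - 2901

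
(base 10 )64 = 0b1000000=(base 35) 1t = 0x40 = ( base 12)54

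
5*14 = 70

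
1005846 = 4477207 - 3471361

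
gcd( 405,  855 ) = 45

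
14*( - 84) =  - 1176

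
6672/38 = 3336/19 = 175.58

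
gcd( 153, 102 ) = 51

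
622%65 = 37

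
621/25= 24 + 21/25 = 24.84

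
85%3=1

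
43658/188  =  21829/94=232.22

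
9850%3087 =589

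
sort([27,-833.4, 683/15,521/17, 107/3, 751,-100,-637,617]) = [ - 833.4, - 637, - 100,27, 521/17, 107/3,683/15,617 , 751]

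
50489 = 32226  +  18263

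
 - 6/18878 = -3/9439 = - 0.00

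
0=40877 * 0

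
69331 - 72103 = - 2772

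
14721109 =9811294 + 4909815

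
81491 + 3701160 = 3782651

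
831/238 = 831/238 = 3.49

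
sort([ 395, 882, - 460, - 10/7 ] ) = [ - 460, - 10/7,395,882]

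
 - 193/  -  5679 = 193/5679 =0.03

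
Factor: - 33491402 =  - 2^1*7^2*341749^1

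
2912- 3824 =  - 912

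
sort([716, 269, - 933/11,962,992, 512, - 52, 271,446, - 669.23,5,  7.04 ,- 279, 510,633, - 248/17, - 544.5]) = [-669.23, - 544.5, - 279,-933/11, - 52, - 248/17,5  ,  7.04,269,271,446, 510,512,633, 716 , 962,992 ]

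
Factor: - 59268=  - 2^2*3^1*11^1*449^1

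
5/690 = 1/138 = 0.01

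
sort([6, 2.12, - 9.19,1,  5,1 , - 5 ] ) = [ - 9.19, - 5, 1,  1,2.12, 5,6 ] 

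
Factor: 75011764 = 2^2*79^1*237379^1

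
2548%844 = 16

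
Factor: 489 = 3^1*163^1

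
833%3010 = 833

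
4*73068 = 292272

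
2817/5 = 2817/5=563.40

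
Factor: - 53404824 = -2^3*3^1*11^1*202291^1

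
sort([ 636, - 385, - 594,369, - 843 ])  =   [ - 843, - 594 ,-385,369, 636 ] 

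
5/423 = 5/423 = 0.01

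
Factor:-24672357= - 3^4 * 304597^1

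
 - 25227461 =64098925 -89326386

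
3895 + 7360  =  11255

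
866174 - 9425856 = - 8559682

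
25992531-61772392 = -35779861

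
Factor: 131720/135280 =2^( - 1)*19^( - 1) * 37^1  =  37/38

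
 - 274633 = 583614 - 858247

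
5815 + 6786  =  12601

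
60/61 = 60/61 = 0.98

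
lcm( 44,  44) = 44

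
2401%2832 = 2401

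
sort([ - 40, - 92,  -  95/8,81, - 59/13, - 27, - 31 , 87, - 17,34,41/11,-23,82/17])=[- 92, - 40,  -  31,-27,-23, - 17,-95/8, - 59/13, 41/11,82/17,  34, 81 , 87]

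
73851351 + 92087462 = 165938813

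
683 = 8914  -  8231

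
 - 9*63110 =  - 567990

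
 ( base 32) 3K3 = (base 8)7203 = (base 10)3715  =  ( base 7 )13555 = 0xE83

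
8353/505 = 8353/505 = 16.54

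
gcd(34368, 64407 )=3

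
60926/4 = 30463/2  =  15231.50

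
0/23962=0 = 0.00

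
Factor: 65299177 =131^1 * 498467^1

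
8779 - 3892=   4887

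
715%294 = 127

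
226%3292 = 226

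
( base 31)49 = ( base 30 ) 4D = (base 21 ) 67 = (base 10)133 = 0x85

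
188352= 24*7848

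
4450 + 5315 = 9765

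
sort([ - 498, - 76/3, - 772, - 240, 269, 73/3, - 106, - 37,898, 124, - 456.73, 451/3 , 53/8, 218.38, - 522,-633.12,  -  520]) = [ - 772, - 633.12, - 522, - 520, - 498 , - 456.73,-240, - 106, - 37,-76/3, 53/8, 73/3,124,451/3, 218.38, 269, 898 ]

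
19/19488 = 19/19488=0.00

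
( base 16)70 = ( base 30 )3M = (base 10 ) 112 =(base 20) 5C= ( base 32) 3g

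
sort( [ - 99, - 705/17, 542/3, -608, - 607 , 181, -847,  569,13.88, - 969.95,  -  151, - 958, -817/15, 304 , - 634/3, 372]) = [-969.95, - 958, - 847,-608 , - 607, - 634/3, - 151, - 99, - 817/15, - 705/17,  13.88, 542/3, 181 , 304, 372, 569]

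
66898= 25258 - -41640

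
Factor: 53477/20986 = 2^( - 1 )*7^(-1)*53^1*1009^1 * 1499^( - 1)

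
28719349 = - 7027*( - 4087 ) 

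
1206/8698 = 603/4349 = 0.14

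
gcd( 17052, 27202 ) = 406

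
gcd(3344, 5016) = 1672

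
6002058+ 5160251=11162309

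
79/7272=79/7272 = 0.01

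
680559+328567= 1009126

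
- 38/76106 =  - 1 + 38034/38053 = - 0.00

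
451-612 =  - 161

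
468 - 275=193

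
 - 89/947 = - 89/947= - 0.09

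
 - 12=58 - 70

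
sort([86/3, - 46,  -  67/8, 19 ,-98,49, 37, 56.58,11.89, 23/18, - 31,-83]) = [ - 98, -83, - 46,-31,-67/8, 23/18,11.89,19,86/3,37, 49, 56.58]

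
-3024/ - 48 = 63/1 = 63.00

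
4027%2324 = 1703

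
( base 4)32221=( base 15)427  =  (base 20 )26H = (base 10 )937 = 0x3a9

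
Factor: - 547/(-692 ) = 2^( - 2 )*173^( - 1) * 547^1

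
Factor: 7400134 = 2^1*7^1*17^2*31^1*59^1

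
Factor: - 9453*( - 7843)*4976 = 368920037904 = 2^4*3^1*11^1 * 23^2*31^1*137^1*311^1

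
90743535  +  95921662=186665197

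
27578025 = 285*96765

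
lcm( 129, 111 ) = 4773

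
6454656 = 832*7758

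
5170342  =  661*7822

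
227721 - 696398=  - 468677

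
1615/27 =1615/27 = 59.81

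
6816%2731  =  1354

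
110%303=110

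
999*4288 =4283712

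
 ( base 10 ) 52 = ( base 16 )34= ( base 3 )1221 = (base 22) 28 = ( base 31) 1l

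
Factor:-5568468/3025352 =  -  44907/24398 = -  2^( - 1)*3^1*11^( -1)*1109^( -1)*14969^1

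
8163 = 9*907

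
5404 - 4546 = 858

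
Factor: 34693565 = 5^1*823^1*8431^1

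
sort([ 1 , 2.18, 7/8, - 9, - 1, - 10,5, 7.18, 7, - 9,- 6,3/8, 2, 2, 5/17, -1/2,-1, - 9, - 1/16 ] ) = [-10,-9, - 9,-9, - 6, - 1,  -  1, - 1/2,  -  1/16,5/17,3/8, 7/8,1, 2, 2, 2.18,5, 7 , 7.18]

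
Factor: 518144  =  2^11*11^1*23^1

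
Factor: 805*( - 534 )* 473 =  - 203328510  =  -2^1 * 3^1*5^1*7^1*11^1 *23^1*43^1* 89^1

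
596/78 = 7 + 25/39 = 7.64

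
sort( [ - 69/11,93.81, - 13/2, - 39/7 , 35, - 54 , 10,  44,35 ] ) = [ - 54,-13/2,  -  69/11 , - 39/7,10,35  ,  35, 44, 93.81] 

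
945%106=97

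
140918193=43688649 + 97229544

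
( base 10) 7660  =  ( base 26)b8g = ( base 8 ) 16754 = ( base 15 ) 240a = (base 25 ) c6a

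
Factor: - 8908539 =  - 3^1*29^1*102397^1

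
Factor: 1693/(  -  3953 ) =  - 59^(- 1 )*67^( -1)*1693^1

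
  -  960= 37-997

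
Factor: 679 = 7^1*97^1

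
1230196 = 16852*73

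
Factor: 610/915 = 2^1*3^( - 1) = 2/3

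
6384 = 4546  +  1838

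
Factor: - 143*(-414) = 59202 =2^1*3^2*11^1*  13^1*23^1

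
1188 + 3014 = 4202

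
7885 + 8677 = 16562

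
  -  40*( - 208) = 8320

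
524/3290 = 262/1645 = 0.16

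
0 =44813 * 0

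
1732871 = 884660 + 848211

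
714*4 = 2856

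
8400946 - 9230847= - 829901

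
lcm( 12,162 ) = 324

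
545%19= 13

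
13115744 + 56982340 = 70098084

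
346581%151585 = 43411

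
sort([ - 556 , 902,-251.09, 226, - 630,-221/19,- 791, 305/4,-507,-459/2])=[-791, - 630 ,-556,-507, - 251.09,-459/2,- 221/19,305/4, 226, 902] 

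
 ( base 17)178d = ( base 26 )ACD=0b1101110101101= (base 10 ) 7085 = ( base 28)911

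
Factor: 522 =2^1 * 3^2*29^1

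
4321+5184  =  9505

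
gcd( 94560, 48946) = 2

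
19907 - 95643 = -75736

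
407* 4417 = 1797719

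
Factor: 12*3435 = 2^2*3^2*5^1* 229^1 =41220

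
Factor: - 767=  - 13^1*59^1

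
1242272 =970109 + 272163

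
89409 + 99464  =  188873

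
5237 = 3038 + 2199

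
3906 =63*62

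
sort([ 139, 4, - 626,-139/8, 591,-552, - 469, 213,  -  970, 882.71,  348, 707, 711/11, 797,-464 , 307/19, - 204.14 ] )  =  [ - 970, - 626, - 552,  -  469, - 464,- 204.14, - 139/8,4,  307/19,711/11,139, 213,348, 591 , 707 , 797, 882.71] 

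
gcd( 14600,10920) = 40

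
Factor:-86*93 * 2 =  - 2^2*3^1*31^1*43^1  =  -15996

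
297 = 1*297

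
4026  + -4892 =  - 866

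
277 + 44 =321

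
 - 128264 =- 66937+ - 61327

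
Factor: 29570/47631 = 2^1 * 3^( - 1)*5^1*2957^1*15877^( - 1)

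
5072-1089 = 3983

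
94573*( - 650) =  - 61472450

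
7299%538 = 305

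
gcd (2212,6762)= 14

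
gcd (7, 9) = 1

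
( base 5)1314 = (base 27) 7K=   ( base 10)209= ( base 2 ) 11010001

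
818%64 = 50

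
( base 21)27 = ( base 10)49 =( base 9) 54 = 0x31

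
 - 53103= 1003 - 54106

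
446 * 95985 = 42809310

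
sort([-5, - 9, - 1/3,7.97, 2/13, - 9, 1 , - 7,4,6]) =[ - 9, - 9,- 7, - 5,  -  1/3,2/13,1,4,  6,7.97]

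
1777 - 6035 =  - 4258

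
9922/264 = 451/12 = 37.58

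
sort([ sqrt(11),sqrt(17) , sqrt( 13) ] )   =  [ sqrt( 11 ),sqrt(13),sqrt( 17)]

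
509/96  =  5+29/96 =5.30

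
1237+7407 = 8644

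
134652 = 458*294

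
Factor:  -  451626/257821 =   -  2^1 * 3^1*7^1*347^( - 1)*743^(-1 )*10753^1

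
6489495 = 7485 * 867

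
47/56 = 47/56 = 0.84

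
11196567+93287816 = 104484383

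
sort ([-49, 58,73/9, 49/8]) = [ - 49, 49/8, 73/9,58]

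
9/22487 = 9/22487  =  0.00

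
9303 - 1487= 7816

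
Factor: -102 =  -2^1*3^1*17^1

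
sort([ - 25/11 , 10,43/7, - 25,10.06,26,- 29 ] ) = [  -  29, - 25, - 25/11,43/7,  10, 10.06,26] 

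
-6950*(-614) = 4267300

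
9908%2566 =2210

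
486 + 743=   1229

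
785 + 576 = 1361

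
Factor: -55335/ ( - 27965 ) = 3^1  *  31^1 * 47^(-1 ) = 93/47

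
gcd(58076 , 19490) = 2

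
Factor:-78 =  - 2^1*3^1*13^1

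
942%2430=942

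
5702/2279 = 2 + 1144/2279  =  2.50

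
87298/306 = 285 + 44/153 = 285.29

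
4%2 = 0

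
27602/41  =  27602/41 = 673.22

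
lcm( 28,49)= 196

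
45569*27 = 1230363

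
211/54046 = 211/54046 = 0.00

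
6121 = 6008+113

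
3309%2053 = 1256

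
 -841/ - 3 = 841/3 = 280.33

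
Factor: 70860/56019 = 23620/18673 = 2^2*5^1*71^( - 1)*  263^(  -  1)*1181^1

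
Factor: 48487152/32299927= 2^4*3^1*7^1*11^(-1)*37^( - 1)*61^( - 1 )*1301^( - 1)*144307^1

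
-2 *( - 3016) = 6032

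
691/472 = 691/472 = 1.46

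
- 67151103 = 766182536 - 833333639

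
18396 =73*252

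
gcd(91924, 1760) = 4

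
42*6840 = 287280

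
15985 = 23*695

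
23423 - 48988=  - 25565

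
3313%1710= 1603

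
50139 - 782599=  - 732460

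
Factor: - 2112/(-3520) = 3^1 * 5^(-1)=3/5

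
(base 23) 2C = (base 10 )58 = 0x3a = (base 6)134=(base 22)2E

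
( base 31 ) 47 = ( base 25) 56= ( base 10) 131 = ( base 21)65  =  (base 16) 83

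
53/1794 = 53/1794 = 0.03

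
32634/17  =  32634/17 = 1919.65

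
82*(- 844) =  - 69208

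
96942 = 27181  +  69761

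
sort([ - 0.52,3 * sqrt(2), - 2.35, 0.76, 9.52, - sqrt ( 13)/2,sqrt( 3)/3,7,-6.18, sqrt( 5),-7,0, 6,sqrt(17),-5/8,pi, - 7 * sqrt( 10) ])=[ - 7*sqrt ( 10 ), - 7, - 6.18, - 2.35, - sqrt(13)/2,-5/8, -0.52,0,sqrt( 3)/3,0.76,sqrt(5 ), pi, sqrt(17 ), 3 *sqrt(2),  6,7,9.52]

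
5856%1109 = 311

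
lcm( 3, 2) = 6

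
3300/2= 1650 = 1650.00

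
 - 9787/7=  - 1399 + 6/7 = -1398.14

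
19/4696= 19/4696= 0.00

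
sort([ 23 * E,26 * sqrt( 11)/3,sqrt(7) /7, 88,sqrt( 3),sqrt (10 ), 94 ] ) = [ sqrt(7 )/7,sqrt( 3 ) , sqrt(10 ), 26*sqrt(11)/3,23 * E, 88,94 ]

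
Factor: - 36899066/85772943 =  - 2^1 *3^( - 2 )*41^( - 1)*191^( - 1)*  1217^(-1 )*18449533^1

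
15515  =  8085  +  7430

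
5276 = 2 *2638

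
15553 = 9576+5977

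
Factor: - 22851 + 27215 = 2^2 * 1091^1 = 4364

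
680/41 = 16  +  24/41 = 16.59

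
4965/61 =81 + 24/61 = 81.39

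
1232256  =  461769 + 770487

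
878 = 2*439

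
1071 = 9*119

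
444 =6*74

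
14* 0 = 0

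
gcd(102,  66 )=6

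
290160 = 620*468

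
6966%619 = 157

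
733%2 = 1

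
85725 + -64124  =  21601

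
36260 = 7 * 5180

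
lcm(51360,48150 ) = 770400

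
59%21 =17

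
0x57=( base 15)5c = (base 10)87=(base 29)30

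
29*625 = 18125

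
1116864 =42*26592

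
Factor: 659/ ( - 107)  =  -107^( - 1 )*659^1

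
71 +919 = 990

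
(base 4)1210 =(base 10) 100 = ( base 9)121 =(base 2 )1100100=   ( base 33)31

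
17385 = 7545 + 9840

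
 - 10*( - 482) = 4820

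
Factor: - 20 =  - 2^2 *5^1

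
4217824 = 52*81112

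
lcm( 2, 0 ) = 0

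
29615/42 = 29615/42 = 705.12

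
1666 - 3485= -1819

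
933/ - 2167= - 933/2167=- 0.43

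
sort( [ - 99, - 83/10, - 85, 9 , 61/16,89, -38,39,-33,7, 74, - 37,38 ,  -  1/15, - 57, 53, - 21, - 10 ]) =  [ - 99, - 85, - 57,  -  38,- 37, - 33,-21, - 10,-83/10,-1/15,61/16, 7,9,  38, 39,53 , 74,  89]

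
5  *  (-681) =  - 3405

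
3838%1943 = 1895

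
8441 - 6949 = 1492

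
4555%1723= 1109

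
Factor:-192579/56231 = - 3^1*7^(- 1 )*23^1*29^( - 1 )*277^ (  -  1)*2791^1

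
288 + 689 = 977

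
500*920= 460000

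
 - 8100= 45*( - 180) 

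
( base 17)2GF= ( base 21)1k4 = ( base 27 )151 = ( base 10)865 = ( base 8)1541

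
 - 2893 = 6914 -9807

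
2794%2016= 778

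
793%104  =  65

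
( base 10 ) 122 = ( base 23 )57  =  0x7a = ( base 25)4m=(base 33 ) 3n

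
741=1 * 741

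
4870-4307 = 563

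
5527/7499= 5527/7499 = 0.74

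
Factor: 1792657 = 97^1*18481^1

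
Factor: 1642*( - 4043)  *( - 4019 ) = 2^1*13^1*311^1*821^1  *4019^1 = 26680557514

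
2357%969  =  419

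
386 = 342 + 44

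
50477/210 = 7211/30 =240.37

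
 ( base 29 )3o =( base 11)a1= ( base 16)6f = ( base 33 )3C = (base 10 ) 111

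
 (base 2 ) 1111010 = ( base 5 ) 442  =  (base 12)A2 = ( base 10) 122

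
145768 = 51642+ 94126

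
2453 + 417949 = 420402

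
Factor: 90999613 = 37^1*2459449^1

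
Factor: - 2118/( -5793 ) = 2^1*353^1*1931^( - 1 ) = 706/1931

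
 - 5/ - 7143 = 5/7143 = 0.00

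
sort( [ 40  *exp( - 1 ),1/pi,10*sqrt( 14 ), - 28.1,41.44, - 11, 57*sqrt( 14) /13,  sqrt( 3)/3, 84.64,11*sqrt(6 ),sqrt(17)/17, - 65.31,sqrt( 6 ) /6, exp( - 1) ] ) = [ - 65.31, - 28.1,-11,sqrt( 17)/17, 1/pi, exp( - 1 ),sqrt( 6) /6, sqrt(3 ) /3, 40*exp ( - 1),57*sqrt( 14 )/13, 11*sqrt( 6),  10 * sqrt(14 ), 41.44, 84.64] 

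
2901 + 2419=5320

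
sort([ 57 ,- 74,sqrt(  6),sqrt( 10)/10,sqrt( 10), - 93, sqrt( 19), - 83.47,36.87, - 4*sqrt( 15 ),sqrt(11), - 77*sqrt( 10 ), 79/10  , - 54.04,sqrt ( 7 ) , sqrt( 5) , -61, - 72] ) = [ - 77 * sqrt( 10), - 93, - 83.47, - 74, - 72, - 61, - 54.04, -4 * sqrt ( 15 ),sqrt( 10)/10,sqrt (5 ),sqrt( 6) , sqrt(7), sqrt(10),sqrt( 11),sqrt( 19),79/10,36.87,57 ]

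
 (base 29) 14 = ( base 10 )33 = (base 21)1C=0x21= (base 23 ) 1A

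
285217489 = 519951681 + - 234734192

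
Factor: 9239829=3^1*31^1*73^1*1361^1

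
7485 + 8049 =15534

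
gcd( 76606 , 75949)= 1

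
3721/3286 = 3721/3286 = 1.13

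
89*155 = 13795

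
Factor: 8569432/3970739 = 2^3*23^1 * 46573^1*3970739^( - 1)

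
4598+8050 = 12648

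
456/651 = 152/217 = 0.70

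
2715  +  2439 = 5154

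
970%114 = 58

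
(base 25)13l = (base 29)OP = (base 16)2D1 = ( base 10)721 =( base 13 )436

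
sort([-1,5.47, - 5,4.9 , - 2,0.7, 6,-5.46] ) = [ - 5.46, - 5 , - 2,-1, 0.7,4.9,5.47, 6]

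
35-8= 27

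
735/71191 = 735/71191=0.01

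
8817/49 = 8817/49 = 179.94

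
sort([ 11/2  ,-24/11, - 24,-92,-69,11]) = [-92, - 69, - 24,-24/11, 11/2, 11]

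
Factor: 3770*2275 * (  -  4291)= - 2^1 *5^3 * 7^2*13^2*29^1* 613^1= - 36802834250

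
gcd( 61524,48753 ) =9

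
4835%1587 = 74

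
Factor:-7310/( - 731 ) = 2^1 * 5^1 = 10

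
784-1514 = -730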